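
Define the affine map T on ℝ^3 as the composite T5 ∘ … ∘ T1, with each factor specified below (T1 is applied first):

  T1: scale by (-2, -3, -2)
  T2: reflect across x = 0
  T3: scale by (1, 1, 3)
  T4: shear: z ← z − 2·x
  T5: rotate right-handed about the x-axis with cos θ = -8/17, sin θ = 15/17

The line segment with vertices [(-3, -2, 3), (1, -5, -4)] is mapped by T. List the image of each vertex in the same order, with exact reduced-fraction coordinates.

T1 scale by (-2, -3, -2): (-3, -2, 3) → (6, 6, -6); (1, -5, -4) → (-2, 15, 8)
T2 reflect across x = 0: (6, 6, -6) → (-6, 6, -6); (-2, 15, 8) → (2, 15, 8)
T3 scale by (1, 1, 3): (-6, 6, -6) → (-6, 6, -18); (2, 15, 8) → (2, 15, 24)
T4 shear: z ← z − 2·x: (-6, 6, -18) → (-6, 6, -6); (2, 15, 24) → (2, 15, 20)
T5 rotate right-handed about the x-axis with cos θ = -8/17, sin θ = 15/17: (-6, 6, -6) → (-6, 42/17, 138/17); (2, 15, 20) → (2, -420/17, 65/17)

image vertices: (-6, 42/17, 138/17), (2, -420/17, 65/17)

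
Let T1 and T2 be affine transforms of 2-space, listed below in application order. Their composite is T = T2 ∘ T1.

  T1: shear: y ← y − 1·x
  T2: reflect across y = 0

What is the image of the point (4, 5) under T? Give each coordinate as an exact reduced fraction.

T(p) = (4, -1)

T1 shear: y ← y − 1·x: (4, 5) → (4, 1)
T2 reflect across y = 0: (4, 1) → (4, -1)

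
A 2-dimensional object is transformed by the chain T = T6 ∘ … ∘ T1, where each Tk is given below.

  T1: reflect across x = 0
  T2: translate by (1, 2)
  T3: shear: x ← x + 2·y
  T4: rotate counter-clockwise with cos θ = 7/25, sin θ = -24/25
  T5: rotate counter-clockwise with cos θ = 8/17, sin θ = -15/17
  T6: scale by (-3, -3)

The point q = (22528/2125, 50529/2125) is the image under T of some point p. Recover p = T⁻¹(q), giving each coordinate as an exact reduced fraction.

T1 = [-1 0 0; 0 1 0; 0 0 1]
T2·T1 = [-1 0 1; 0 1 2; 0 0 1]
T3·…·T1 = [-1 2 5; 0 1 2; 0 0 1]
T4·…·T1 = [-7/25 38/25 83/25; 24/25 -41/25 -106/25; 0 0 1]
T5·…·T1 = [304/425 -311/425 -926/425; 297/425 -898/425 -2093/425; 0 0 1]
T6·…·T1 = [-912/425 933/425 2778/425; -891/425 2694/425 6279/425; 0 0 1]
det M = -9; M⁻¹ = [-898/1275 311/1275 1; -99/425 304/1275 -2; 0 0 1]
M⁻¹ · (22528/2125, 50529/2125)ᵀ = (-2/3, 6/5)ᵀ

p = (-2/3, 6/5)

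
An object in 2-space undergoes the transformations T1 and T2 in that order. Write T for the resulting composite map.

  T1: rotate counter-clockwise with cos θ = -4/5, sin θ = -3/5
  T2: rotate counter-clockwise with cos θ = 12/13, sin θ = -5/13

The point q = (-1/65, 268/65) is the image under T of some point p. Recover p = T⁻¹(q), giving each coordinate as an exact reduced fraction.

p = (-1, -4)

T1 = [-4/5 3/5 0; -3/5 -4/5 0; 0 0 1]
T2·T1 = [-63/65 16/65 0; -16/65 -63/65 0; 0 0 1]
det M = 1; M⁻¹ = [-63/65 -16/65 0; 16/65 -63/65 0; 0 0 1]
M⁻¹ · (-1/65, 268/65)ᵀ = (-1, -4)ᵀ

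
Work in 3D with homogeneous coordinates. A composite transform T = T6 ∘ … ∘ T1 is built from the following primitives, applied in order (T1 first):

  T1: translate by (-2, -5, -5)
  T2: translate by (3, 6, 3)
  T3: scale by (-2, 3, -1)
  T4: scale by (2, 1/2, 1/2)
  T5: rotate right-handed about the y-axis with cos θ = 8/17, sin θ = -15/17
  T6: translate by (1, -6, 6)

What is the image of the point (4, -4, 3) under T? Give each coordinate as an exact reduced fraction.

T1 translate by (-2, -5, -5): (4, -4, 3) → (2, -9, -2)
T2 translate by (3, 6, 3): (2, -9, -2) → (5, -3, 1)
T3 scale by (-2, 3, -1): (5, -3, 1) → (-10, -9, -1)
T4 scale by (2, 1/2, 1/2): (-10, -9, -1) → (-20, -9/2, -1/2)
T5 rotate right-handed about the y-axis with cos θ = 8/17, sin θ = -15/17: (-20, -9/2, -1/2) → (-305/34, -9/2, -304/17)
T6 translate by (1, -6, 6): (-305/34, -9/2, -304/17) → (-271/34, -21/2, -202/17)

T(p) = (-271/34, -21/2, -202/17)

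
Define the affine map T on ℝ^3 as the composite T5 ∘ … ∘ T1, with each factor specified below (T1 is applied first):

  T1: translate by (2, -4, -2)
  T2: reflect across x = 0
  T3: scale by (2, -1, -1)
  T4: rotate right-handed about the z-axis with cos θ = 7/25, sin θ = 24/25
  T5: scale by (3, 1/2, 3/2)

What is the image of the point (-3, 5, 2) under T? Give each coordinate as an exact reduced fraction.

T1 translate by (2, -4, -2): (-3, 5, 2) → (-1, 1, 0)
T2 reflect across x = 0: (-1, 1, 0) → (1, 1, 0)
T3 scale by (2, -1, -1): (1, 1, 0) → (2, -1, 0)
T4 rotate right-handed about the z-axis with cos θ = 7/25, sin θ = 24/25: (2, -1, 0) → (38/25, 41/25, 0)
T5 scale by (3, 1/2, 3/2): (38/25, 41/25, 0) → (114/25, 41/50, 0)

T(p) = (114/25, 41/50, 0)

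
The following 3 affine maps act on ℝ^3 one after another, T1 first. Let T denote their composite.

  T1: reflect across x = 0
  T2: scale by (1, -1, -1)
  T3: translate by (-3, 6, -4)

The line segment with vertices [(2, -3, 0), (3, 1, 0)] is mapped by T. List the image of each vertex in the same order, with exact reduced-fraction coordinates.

image vertices: (-5, 9, -4), (-6, 5, -4)

T1 reflect across x = 0: (2, -3, 0) → (-2, -3, 0); (3, 1, 0) → (-3, 1, 0)
T2 scale by (1, -1, -1): (-2, -3, 0) → (-2, 3, 0); (-3, 1, 0) → (-3, -1, 0)
T3 translate by (-3, 6, -4): (-2, 3, 0) → (-5, 9, -4); (-3, -1, 0) → (-6, 5, -4)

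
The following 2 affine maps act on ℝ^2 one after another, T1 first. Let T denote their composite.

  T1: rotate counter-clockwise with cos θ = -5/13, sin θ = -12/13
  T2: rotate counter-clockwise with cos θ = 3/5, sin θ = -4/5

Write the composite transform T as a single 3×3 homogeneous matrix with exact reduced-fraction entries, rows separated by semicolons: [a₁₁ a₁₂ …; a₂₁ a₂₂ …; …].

T1 = [-5/13 12/13 0; -12/13 -5/13 0; 0 0 1]
T2·T1 = [-63/65 16/65 0; -16/65 -63/65 0; 0 0 1]

T = [-63/65 16/65 0; -16/65 -63/65 0; 0 0 1]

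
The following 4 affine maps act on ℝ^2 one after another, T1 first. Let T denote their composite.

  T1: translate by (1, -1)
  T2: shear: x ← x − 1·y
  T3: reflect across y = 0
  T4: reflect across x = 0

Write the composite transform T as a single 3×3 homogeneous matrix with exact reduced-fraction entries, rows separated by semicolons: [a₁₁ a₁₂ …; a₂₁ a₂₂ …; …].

T = [-1 1 -2; 0 -1 1; 0 0 1]

T1 = [1 0 1; 0 1 -1; 0 0 1]
T2·T1 = [1 -1 2; 0 1 -1; 0 0 1]
T3·…·T1 = [1 -1 2; 0 -1 1; 0 0 1]
T4·…·T1 = [-1 1 -2; 0 -1 1; 0 0 1]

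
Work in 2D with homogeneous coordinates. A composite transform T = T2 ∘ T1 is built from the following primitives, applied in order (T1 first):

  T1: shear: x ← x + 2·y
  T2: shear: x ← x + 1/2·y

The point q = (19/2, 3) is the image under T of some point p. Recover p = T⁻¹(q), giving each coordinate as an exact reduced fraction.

T1 = [1 2 0; 0 1 0; 0 0 1]
T2·T1 = [1 5/2 0; 0 1 0; 0 0 1]
det M = 1; M⁻¹ = [1 -5/2 0; 0 1 0; 0 0 1]
M⁻¹ · (19/2, 3)ᵀ = (2, 3)ᵀ

p = (2, 3)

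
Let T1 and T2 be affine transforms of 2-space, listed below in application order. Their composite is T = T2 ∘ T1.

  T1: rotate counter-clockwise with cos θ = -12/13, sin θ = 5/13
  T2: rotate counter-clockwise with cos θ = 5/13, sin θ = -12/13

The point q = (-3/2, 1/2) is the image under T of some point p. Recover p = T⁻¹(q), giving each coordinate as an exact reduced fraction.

p = (1/2, 3/2)

T1 = [-12/13 -5/13 0; 5/13 -12/13 0; 0 0 1]
T2·T1 = [0 -1 0; 1 0 0; 0 0 1]
det M = 1; M⁻¹ = [0 1 0; -1 0 0; 0 0 1]
M⁻¹ · (-3/2, 1/2)ᵀ = (1/2, 3/2)ᵀ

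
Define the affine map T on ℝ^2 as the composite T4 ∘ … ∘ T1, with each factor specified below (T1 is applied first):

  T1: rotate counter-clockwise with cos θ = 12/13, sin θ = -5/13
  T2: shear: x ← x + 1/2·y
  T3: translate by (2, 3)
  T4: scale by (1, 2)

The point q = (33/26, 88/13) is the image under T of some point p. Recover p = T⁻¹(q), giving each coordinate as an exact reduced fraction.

p = (-1, 0)

T1 = [12/13 5/13 0; -5/13 12/13 0; 0 0 1]
T2·T1 = [19/26 11/13 0; -5/13 12/13 0; 0 0 1]
T3·…·T1 = [19/26 11/13 2; -5/13 12/13 3; 0 0 1]
T4·…·T1 = [19/26 11/13 2; -10/13 24/13 6; 0 0 1]
det M = 2; M⁻¹ = [12/13 -11/26 9/13; 5/13 19/52 -77/26; 0 0 1]
M⁻¹ · (33/26, 88/13)ᵀ = (-1, 0)ᵀ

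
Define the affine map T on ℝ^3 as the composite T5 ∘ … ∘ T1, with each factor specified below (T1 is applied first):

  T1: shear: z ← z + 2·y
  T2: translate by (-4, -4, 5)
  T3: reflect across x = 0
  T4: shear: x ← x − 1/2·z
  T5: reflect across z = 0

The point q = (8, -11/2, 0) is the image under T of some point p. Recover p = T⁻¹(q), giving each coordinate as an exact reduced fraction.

p = (-4, -3/2, -2)

T1 = [1 0 0 0; 0 1 0 0; 0 2 1 0; 0 0 0 1]
T2·T1 = [1 0 0 -4; 0 1 0 -4; 0 2 1 5; 0 0 0 1]
T3·…·T1 = [-1 0 0 4; 0 1 0 -4; 0 2 1 5; 0 0 0 1]
T4·…·T1 = [-1 -1 -1/2 3/2; 0 1 0 -4; 0 2 1 5; 0 0 0 1]
T5·…·T1 = [-1 -1 -1/2 3/2; 0 1 0 -4; 0 -2 -1 -5; 0 0 0 1]
det M = 1; M⁻¹ = [-1 0 1/2 4; 0 1 0 4; 0 -2 -1 -13; 0 0 0 1]
M⁻¹ · (8, -11/2, 0)ᵀ = (-4, -3/2, -2)ᵀ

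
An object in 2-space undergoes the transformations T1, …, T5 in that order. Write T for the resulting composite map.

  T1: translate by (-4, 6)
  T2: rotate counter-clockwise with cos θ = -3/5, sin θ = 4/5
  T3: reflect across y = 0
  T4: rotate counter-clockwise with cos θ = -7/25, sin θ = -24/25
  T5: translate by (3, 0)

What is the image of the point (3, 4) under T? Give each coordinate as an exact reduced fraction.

T1 translate by (-4, 6): (3, 4) → (-1, 10)
T2 rotate counter-clockwise with cos θ = -3/5, sin θ = 4/5: (-1, 10) → (-37/5, -34/5)
T3 reflect across y = 0: (-37/5, -34/5) → (-37/5, 34/5)
T4 rotate counter-clockwise with cos θ = -7/25, sin θ = -24/25: (-37/5, 34/5) → (43/5, 26/5)
T5 translate by (3, 0): (43/5, 26/5) → (58/5, 26/5)

T(p) = (58/5, 26/5)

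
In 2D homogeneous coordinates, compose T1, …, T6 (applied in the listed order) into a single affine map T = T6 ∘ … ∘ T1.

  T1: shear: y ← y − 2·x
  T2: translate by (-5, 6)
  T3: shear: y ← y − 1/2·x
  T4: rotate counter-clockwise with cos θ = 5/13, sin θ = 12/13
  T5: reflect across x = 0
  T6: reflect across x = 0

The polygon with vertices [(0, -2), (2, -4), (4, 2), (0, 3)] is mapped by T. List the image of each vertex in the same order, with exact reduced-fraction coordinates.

T1 shear: y ← y − 2·x: (0, -2) → (0, -2); (2, -4) → (2, -8); (4, 2) → (4, -6); (0, 3) → (0, 3)
T2 translate by (-5, 6): (0, -2) → (-5, 4); (2, -8) → (-3, -2); (4, -6) → (-1, 0); (0, 3) → (-5, 9)
T3 shear: y ← y − 1/2·x: (-5, 4) → (-5, 13/2); (-3, -2) → (-3, -1/2); (-1, 0) → (-1, 1/2); (-5, 9) → (-5, 23/2)
T4 rotate counter-clockwise with cos θ = 5/13, sin θ = 12/13: (-5, 13/2) → (-103/13, -55/26); (-3, -1/2) → (-9/13, -77/26); (-1, 1/2) → (-11/13, -19/26); (-5, 23/2) → (-163/13, -5/26)
T5 reflect across x = 0: (-103/13, -55/26) → (103/13, -55/26); (-9/13, -77/26) → (9/13, -77/26); (-11/13, -19/26) → (11/13, -19/26); (-163/13, -5/26) → (163/13, -5/26)
T6 reflect across x = 0: (103/13, -55/26) → (-103/13, -55/26); (9/13, -77/26) → (-9/13, -77/26); (11/13, -19/26) → (-11/13, -19/26); (163/13, -5/26) → (-163/13, -5/26)

image vertices: (-103/13, -55/26), (-9/13, -77/26), (-11/13, -19/26), (-163/13, -5/26)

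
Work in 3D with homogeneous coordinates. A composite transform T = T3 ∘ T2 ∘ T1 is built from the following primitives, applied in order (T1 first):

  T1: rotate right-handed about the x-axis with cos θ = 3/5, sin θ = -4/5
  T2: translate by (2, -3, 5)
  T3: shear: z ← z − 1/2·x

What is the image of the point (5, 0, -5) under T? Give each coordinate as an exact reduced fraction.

T(p) = (7, -7, -3/2)

T1 rotate right-handed about the x-axis with cos θ = 3/5, sin θ = -4/5: (5, 0, -5) → (5, -4, -3)
T2 translate by (2, -3, 5): (5, -4, -3) → (7, -7, 2)
T3 shear: z ← z − 1/2·x: (7, -7, 2) → (7, -7, -3/2)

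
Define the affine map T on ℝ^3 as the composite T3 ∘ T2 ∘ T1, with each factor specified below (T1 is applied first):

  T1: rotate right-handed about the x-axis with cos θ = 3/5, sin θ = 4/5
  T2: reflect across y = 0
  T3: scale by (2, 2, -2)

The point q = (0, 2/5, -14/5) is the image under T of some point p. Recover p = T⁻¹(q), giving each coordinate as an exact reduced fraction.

T1 = [1 0 0 0; 0 3/5 -4/5 0; 0 4/5 3/5 0; 0 0 0 1]
T2·T1 = [1 0 0 0; 0 -3/5 4/5 0; 0 4/5 3/5 0; 0 0 0 1]
T3·…·T1 = [2 0 0 0; 0 -6/5 8/5 0; 0 -8/5 -6/5 0; 0 0 0 1]
det M = 8; M⁻¹ = [1/2 0 0 0; 0 -3/10 -2/5 0; 0 2/5 -3/10 0; 0 0 0 1]
M⁻¹ · (0, 2/5, -14/5)ᵀ = (0, 1, 1)ᵀ

p = (0, 1, 1)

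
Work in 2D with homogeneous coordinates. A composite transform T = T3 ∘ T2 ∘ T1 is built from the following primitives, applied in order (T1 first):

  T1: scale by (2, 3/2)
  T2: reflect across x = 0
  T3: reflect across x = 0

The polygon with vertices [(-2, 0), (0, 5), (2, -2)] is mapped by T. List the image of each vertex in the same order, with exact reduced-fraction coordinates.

image vertices: (-4, 0), (0, 15/2), (4, -3)

T1 scale by (2, 3/2): (-2, 0) → (-4, 0); (0, 5) → (0, 15/2); (2, -2) → (4, -3)
T2 reflect across x = 0: (-4, 0) → (4, 0); (0, 15/2) → (0, 15/2); (4, -3) → (-4, -3)
T3 reflect across x = 0: (4, 0) → (-4, 0); (0, 15/2) → (0, 15/2); (-4, -3) → (4, -3)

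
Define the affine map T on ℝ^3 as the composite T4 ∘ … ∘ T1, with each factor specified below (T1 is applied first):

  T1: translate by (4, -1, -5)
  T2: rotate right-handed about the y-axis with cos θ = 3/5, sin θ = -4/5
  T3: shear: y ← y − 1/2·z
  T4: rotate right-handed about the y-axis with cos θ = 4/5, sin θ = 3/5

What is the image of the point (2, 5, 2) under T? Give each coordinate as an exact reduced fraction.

T(p) = (33/5, 5/2, -6/5)

T1 translate by (4, -1, -5): (2, 5, 2) → (6, 4, -3)
T2 rotate right-handed about the y-axis with cos θ = 3/5, sin θ = -4/5: (6, 4, -3) → (6, 4, 3)
T3 shear: y ← y − 1/2·z: (6, 4, 3) → (6, 5/2, 3)
T4 rotate right-handed about the y-axis with cos θ = 4/5, sin θ = 3/5: (6, 5/2, 3) → (33/5, 5/2, -6/5)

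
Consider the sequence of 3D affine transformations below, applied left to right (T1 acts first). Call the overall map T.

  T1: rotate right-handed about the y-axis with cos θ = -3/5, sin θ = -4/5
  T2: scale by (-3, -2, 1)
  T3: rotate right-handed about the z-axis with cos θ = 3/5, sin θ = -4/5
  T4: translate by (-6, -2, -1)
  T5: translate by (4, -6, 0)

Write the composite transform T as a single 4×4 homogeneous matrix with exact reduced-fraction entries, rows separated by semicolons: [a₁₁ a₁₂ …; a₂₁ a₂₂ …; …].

T1 = [-3/5 0 -4/5 0; 0 1 0 0; 4/5 0 -3/5 0; 0 0 0 1]
T2·T1 = [9/5 0 12/5 0; 0 -2 0 0; 4/5 0 -3/5 0; 0 0 0 1]
T3·…·T1 = [27/25 -8/5 36/25 0; -36/25 -6/5 -48/25 0; 4/5 0 -3/5 0; 0 0 0 1]
T4·…·T1 = [27/25 -8/5 36/25 -6; -36/25 -6/5 -48/25 -2; 4/5 0 -3/5 -1; 0 0 0 1]
T5·…·T1 = [27/25 -8/5 36/25 -2; -36/25 -6/5 -48/25 -8; 4/5 0 -3/5 -1; 0 0 0 1]

T = [27/25 -8/5 36/25 -2; -36/25 -6/5 -48/25 -8; 4/5 0 -3/5 -1; 0 0 0 1]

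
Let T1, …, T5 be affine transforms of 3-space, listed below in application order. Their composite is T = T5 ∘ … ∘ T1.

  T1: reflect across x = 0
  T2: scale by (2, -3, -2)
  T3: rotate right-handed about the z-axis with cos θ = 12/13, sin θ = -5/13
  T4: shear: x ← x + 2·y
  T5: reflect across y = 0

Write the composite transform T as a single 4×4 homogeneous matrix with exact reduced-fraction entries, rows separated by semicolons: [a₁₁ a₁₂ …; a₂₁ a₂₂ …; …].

T1 = [-1 0 0 0; 0 1 0 0; 0 0 1 0; 0 0 0 1]
T2·T1 = [-2 0 0 0; 0 -3 0 0; 0 0 -2 0; 0 0 0 1]
T3·…·T1 = [-24/13 -15/13 0 0; 10/13 -36/13 0 0; 0 0 -2 0; 0 0 0 1]
T4·…·T1 = [-4/13 -87/13 0 0; 10/13 -36/13 0 0; 0 0 -2 0; 0 0 0 1]
T5·…·T1 = [-4/13 -87/13 0 0; -10/13 36/13 0 0; 0 0 -2 0; 0 0 0 1]

T = [-4/13 -87/13 0 0; -10/13 36/13 0 0; 0 0 -2 0; 0 0 0 1]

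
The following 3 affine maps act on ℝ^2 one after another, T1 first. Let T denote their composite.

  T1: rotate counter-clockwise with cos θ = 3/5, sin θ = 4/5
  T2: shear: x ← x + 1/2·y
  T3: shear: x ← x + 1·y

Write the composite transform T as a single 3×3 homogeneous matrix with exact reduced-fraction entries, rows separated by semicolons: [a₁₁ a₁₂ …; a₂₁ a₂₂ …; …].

T = [9/5 1/10 0; 4/5 3/5 0; 0 0 1]

T1 = [3/5 -4/5 0; 4/5 3/5 0; 0 0 1]
T2·T1 = [1 -1/2 0; 4/5 3/5 0; 0 0 1]
T3·…·T1 = [9/5 1/10 0; 4/5 3/5 0; 0 0 1]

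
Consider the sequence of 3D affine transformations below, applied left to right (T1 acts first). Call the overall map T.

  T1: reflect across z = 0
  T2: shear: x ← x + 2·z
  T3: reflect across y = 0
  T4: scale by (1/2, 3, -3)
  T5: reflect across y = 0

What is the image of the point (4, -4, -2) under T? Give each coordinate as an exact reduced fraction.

T(p) = (4, -12, -6)

T1 reflect across z = 0: (4, -4, -2) → (4, -4, 2)
T2 shear: x ← x + 2·z: (4, -4, 2) → (8, -4, 2)
T3 reflect across y = 0: (8, -4, 2) → (8, 4, 2)
T4 scale by (1/2, 3, -3): (8, 4, 2) → (4, 12, -6)
T5 reflect across y = 0: (4, 12, -6) → (4, -12, -6)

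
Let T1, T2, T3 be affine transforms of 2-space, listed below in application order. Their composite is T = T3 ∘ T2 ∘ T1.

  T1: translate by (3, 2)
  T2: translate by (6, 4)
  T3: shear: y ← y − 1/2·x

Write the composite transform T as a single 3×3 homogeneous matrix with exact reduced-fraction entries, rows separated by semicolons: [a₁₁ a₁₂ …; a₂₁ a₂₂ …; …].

T1 = [1 0 3; 0 1 2; 0 0 1]
T2·T1 = [1 0 9; 0 1 6; 0 0 1]
T3·…·T1 = [1 0 9; -1/2 1 3/2; 0 0 1]

T = [1 0 9; -1/2 1 3/2; 0 0 1]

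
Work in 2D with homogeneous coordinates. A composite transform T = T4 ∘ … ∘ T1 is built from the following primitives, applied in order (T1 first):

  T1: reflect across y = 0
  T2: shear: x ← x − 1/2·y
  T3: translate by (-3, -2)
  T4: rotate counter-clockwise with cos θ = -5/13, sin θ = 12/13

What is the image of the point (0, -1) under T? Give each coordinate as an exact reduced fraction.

T1 reflect across y = 0: (0, -1) → (0, 1)
T2 shear: x ← x − 1/2·y: (0, 1) → (-1/2, 1)
T3 translate by (-3, -2): (-1/2, 1) → (-7/2, -1)
T4 rotate counter-clockwise with cos θ = -5/13, sin θ = 12/13: (-7/2, -1) → (59/26, -37/13)

T(p) = (59/26, -37/13)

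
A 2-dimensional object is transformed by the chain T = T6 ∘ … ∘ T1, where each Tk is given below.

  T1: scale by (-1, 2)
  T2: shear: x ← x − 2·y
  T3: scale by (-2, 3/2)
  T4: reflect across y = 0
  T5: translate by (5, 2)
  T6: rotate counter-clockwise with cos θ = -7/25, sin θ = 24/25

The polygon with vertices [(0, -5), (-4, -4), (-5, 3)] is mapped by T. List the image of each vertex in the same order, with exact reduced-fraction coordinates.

T1 scale by (-1, 2): (0, -5) → (0, -10); (-4, -4) → (4, -8); (-5, 3) → (5, 6)
T2 shear: x ← x − 2·y: (0, -10) → (20, -10); (4, -8) → (20, -8); (5, 6) → (-7, 6)
T3 scale by (-2, 3/2): (20, -10) → (-40, -15); (20, -8) → (-40, -12); (-7, 6) → (14, 9)
T4 reflect across y = 0: (-40, -15) → (-40, 15); (-40, -12) → (-40, 12); (14, 9) → (14, -9)
T5 translate by (5, 2): (-40, 15) → (-35, 17); (-40, 12) → (-35, 14); (14, -9) → (19, -7)
T6 rotate counter-clockwise with cos θ = -7/25, sin θ = 24/25: (-35, 17) → (-163/25, -959/25); (-35, 14) → (-91/25, -938/25); (19, -7) → (7/5, 101/5)

image vertices: (-163/25, -959/25), (-91/25, -938/25), (7/5, 101/5)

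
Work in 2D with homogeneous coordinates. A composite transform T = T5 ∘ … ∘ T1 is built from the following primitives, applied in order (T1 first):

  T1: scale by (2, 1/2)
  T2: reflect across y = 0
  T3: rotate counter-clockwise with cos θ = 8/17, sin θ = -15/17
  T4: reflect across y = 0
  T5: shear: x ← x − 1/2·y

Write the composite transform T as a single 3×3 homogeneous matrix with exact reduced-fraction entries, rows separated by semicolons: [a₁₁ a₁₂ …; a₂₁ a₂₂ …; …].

T1 = [2 0 0; 0 1/2 0; 0 0 1]
T2·T1 = [2 0 0; 0 -1/2 0; 0 0 1]
T3·…·T1 = [16/17 -15/34 0; -30/17 -4/17 0; 0 0 1]
T4·…·T1 = [16/17 -15/34 0; 30/17 4/17 0; 0 0 1]
T5·…·T1 = [1/17 -19/34 0; 30/17 4/17 0; 0 0 1]

T = [1/17 -19/34 0; 30/17 4/17 0; 0 0 1]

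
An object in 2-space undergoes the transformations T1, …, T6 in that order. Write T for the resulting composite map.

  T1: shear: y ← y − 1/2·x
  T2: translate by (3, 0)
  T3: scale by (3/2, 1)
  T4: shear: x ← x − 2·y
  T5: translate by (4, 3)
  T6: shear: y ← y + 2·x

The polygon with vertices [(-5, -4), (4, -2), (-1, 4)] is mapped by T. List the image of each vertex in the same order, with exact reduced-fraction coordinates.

image vertices: (4, 19/2), (45/2, 44), (-2, 7/2)

T1 shear: y ← y − 1/2·x: (-5, -4) → (-5, -3/2); (4, -2) → (4, -4); (-1, 4) → (-1, 9/2)
T2 translate by (3, 0): (-5, -3/2) → (-2, -3/2); (4, -4) → (7, -4); (-1, 9/2) → (2, 9/2)
T3 scale by (3/2, 1): (-2, -3/2) → (-3, -3/2); (7, -4) → (21/2, -4); (2, 9/2) → (3, 9/2)
T4 shear: x ← x − 2·y: (-3, -3/2) → (0, -3/2); (21/2, -4) → (37/2, -4); (3, 9/2) → (-6, 9/2)
T5 translate by (4, 3): (0, -3/2) → (4, 3/2); (37/2, -4) → (45/2, -1); (-6, 9/2) → (-2, 15/2)
T6 shear: y ← y + 2·x: (4, 3/2) → (4, 19/2); (45/2, -1) → (45/2, 44); (-2, 15/2) → (-2, 7/2)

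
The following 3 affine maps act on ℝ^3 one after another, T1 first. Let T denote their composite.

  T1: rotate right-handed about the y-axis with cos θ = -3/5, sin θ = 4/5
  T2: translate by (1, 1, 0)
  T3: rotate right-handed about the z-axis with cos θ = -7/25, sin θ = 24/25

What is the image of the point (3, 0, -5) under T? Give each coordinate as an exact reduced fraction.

T(p) = (48/125, -611/125, 3/5)

T1 rotate right-handed about the y-axis with cos θ = -3/5, sin θ = 4/5: (3, 0, -5) → (-29/5, 0, 3/5)
T2 translate by (1, 1, 0): (-29/5, 0, 3/5) → (-24/5, 1, 3/5)
T3 rotate right-handed about the z-axis with cos θ = -7/25, sin θ = 24/25: (-24/5, 1, 3/5) → (48/125, -611/125, 3/5)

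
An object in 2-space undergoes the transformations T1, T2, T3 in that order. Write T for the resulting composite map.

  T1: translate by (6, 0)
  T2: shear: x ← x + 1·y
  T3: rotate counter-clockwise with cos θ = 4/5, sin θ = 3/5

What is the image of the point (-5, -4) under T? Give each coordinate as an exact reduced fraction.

T1 translate by (6, 0): (-5, -4) → (1, -4)
T2 shear: x ← x + 1·y: (1, -4) → (-3, -4)
T3 rotate counter-clockwise with cos θ = 4/5, sin θ = 3/5: (-3, -4) → (0, -5)

T(p) = (0, -5)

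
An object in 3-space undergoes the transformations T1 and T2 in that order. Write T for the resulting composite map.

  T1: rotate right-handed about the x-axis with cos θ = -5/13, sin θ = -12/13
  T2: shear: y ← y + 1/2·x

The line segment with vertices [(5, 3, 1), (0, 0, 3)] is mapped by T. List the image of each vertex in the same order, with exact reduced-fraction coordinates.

image vertices: (5, 59/26, -41/13), (0, 36/13, -15/13)

T1 rotate right-handed about the x-axis with cos θ = -5/13, sin θ = -12/13: (5, 3, 1) → (5, -3/13, -41/13); (0, 0, 3) → (0, 36/13, -15/13)
T2 shear: y ← y + 1/2·x: (5, -3/13, -41/13) → (5, 59/26, -41/13); (0, 36/13, -15/13) → (0, 36/13, -15/13)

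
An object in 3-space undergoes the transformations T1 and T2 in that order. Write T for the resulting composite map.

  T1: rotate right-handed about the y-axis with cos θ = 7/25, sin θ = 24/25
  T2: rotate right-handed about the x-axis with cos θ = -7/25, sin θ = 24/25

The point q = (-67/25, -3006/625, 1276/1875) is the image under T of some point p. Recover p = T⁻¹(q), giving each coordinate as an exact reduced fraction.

p = (-5, 2, -4/3)

T1 = [7/25 0 24/25 0; 0 1 0 0; -24/25 0 7/25 0; 0 0 0 1]
T2·T1 = [7/25 0 24/25 0; 576/625 -7/25 -168/625 0; 168/625 24/25 -49/625 0; 0 0 0 1]
det M = 1; M⁻¹ = [7/25 576/625 168/625 0; 0 -7/25 24/25 0; 24/25 -168/625 -49/625 0; 0 0 0 1]
M⁻¹ · (-67/25, -3006/625, 1276/1875)ᵀ = (-5, 2, -4/3)ᵀ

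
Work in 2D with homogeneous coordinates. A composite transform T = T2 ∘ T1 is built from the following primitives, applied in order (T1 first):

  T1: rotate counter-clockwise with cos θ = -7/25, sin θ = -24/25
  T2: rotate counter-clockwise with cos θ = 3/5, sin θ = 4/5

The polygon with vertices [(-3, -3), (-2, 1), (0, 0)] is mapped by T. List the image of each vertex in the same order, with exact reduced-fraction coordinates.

T1 rotate counter-clockwise with cos θ = -7/25, sin θ = -24/25: (-3, -3) → (-51/25, 93/25); (-2, 1) → (38/25, 41/25); (0, 0) → (0, 0)
T2 rotate counter-clockwise with cos θ = 3/5, sin θ = 4/5: (-51/25, 93/25) → (-21/5, 3/5); (38/25, 41/25) → (-2/5, 11/5); (0, 0) → (0, 0)

image vertices: (-21/5, 3/5), (-2/5, 11/5), (0, 0)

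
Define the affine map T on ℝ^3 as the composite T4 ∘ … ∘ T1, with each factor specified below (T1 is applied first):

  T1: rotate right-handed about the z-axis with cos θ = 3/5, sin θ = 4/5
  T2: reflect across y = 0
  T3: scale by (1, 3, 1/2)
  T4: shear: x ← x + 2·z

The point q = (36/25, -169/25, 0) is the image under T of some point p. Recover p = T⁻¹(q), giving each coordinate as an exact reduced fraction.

p = (8/3, 1/5, 0)

T1 = [3/5 -4/5 0 0; 4/5 3/5 0 0; 0 0 1 0; 0 0 0 1]
T2·T1 = [3/5 -4/5 0 0; -4/5 -3/5 0 0; 0 0 1 0; 0 0 0 1]
T3·…·T1 = [3/5 -4/5 0 0; -12/5 -9/5 0 0; 0 0 1/2 0; 0 0 0 1]
T4·…·T1 = [3/5 -4/5 1 0; -12/5 -9/5 0 0; 0 0 1/2 0; 0 0 0 1]
det M = -3/2; M⁻¹ = [3/5 -4/15 -6/5 0; -4/5 -1/5 8/5 0; 0 0 2 0; 0 0 0 1]
M⁻¹ · (36/25, -169/25, 0)ᵀ = (8/3, 1/5, 0)ᵀ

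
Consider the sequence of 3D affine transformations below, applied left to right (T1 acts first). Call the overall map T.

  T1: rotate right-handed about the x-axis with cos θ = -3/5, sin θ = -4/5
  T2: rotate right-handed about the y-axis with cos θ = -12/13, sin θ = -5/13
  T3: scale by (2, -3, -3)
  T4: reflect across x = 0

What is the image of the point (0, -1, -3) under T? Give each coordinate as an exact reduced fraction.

T(p) = (2, 27/5, 36/5)

T1 rotate right-handed about the x-axis with cos θ = -3/5, sin θ = -4/5: (0, -1, -3) → (0, -9/5, 13/5)
T2 rotate right-handed about the y-axis with cos θ = -12/13, sin θ = -5/13: (0, -9/5, 13/5) → (-1, -9/5, -12/5)
T3 scale by (2, -3, -3): (-1, -9/5, -12/5) → (-2, 27/5, 36/5)
T4 reflect across x = 0: (-2, 27/5, 36/5) → (2, 27/5, 36/5)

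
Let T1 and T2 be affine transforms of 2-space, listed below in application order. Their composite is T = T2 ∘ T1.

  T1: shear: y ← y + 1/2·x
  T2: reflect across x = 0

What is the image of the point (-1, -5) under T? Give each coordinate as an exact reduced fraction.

T1 shear: y ← y + 1/2·x: (-1, -5) → (-1, -11/2)
T2 reflect across x = 0: (-1, -11/2) → (1, -11/2)

T(p) = (1, -11/2)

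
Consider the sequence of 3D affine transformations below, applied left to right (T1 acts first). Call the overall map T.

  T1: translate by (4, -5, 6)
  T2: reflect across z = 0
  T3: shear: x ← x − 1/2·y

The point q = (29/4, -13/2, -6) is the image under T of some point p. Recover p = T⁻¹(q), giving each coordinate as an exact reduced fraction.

p = (0, -3/2, 0)

T1 = [1 0 0 4; 0 1 0 -5; 0 0 1 6; 0 0 0 1]
T2·T1 = [1 0 0 4; 0 1 0 -5; 0 0 -1 -6; 0 0 0 1]
T3·…·T1 = [1 -1/2 0 13/2; 0 1 0 -5; 0 0 -1 -6; 0 0 0 1]
det M = -1; M⁻¹ = [1 1/2 0 -4; 0 1 0 5; 0 0 -1 -6; 0 0 0 1]
M⁻¹ · (29/4, -13/2, -6)ᵀ = (0, -3/2, 0)ᵀ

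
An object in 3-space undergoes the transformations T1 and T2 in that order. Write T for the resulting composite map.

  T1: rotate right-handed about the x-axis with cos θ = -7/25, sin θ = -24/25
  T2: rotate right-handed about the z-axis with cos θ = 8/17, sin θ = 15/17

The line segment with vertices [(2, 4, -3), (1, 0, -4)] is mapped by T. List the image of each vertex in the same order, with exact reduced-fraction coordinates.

image vertices: (76/17, -2/17, -3), (328/85, -393/425, 28/25)

T1 rotate right-handed about the x-axis with cos θ = -7/25, sin θ = -24/25: (2, 4, -3) → (2, -4, -3); (1, 0, -4) → (1, -96/25, 28/25)
T2 rotate right-handed about the z-axis with cos θ = 8/17, sin θ = 15/17: (2, -4, -3) → (76/17, -2/17, -3); (1, -96/25, 28/25) → (328/85, -393/425, 28/25)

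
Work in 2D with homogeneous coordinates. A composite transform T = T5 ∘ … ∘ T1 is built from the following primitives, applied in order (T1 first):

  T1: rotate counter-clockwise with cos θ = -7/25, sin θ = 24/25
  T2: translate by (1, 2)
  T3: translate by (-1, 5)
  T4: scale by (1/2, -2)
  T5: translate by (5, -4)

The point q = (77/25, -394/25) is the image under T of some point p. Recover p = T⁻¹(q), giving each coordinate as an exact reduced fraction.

p = (0, 4)

T1 = [-7/25 -24/25 0; 24/25 -7/25 0; 0 0 1]
T2·T1 = [-7/25 -24/25 1; 24/25 -7/25 2; 0 0 1]
T3·…·T1 = [-7/25 -24/25 0; 24/25 -7/25 7; 0 0 1]
T4·…·T1 = [-7/50 -12/25 0; -48/25 14/25 -14; 0 0 1]
T5·…·T1 = [-7/50 -12/25 5; -48/25 14/25 -18; 0 0 1]
det M = -1; M⁻¹ = [-14/25 -12/25 -146/25; -48/25 7/50 303/25; 0 0 1]
M⁻¹ · (77/25, -394/25)ᵀ = (0, 4)ᵀ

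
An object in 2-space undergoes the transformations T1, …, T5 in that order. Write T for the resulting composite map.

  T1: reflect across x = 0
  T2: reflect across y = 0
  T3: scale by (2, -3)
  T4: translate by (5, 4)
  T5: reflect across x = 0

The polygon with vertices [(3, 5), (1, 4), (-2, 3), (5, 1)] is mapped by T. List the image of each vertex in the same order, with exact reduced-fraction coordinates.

image vertices: (1, 19), (-3, 16), (-9, 13), (5, 7)

T1 reflect across x = 0: (3, 5) → (-3, 5); (1, 4) → (-1, 4); (-2, 3) → (2, 3); (5, 1) → (-5, 1)
T2 reflect across y = 0: (-3, 5) → (-3, -5); (-1, 4) → (-1, -4); (2, 3) → (2, -3); (-5, 1) → (-5, -1)
T3 scale by (2, -3): (-3, -5) → (-6, 15); (-1, -4) → (-2, 12); (2, -3) → (4, 9); (-5, -1) → (-10, 3)
T4 translate by (5, 4): (-6, 15) → (-1, 19); (-2, 12) → (3, 16); (4, 9) → (9, 13); (-10, 3) → (-5, 7)
T5 reflect across x = 0: (-1, 19) → (1, 19); (3, 16) → (-3, 16); (9, 13) → (-9, 13); (-5, 7) → (5, 7)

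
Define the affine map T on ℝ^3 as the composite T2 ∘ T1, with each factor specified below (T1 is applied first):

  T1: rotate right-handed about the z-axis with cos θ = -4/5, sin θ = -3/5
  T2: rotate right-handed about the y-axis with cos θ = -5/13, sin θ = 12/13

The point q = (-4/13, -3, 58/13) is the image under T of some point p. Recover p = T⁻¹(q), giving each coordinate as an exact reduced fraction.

T1 = [-4/5 3/5 0 0; -3/5 -4/5 0 0; 0 0 1 0; 0 0 0 1]
T2·T1 = [4/13 -3/13 12/13 0; -3/5 -4/5 0 0; 48/65 -36/65 -5/13 0; 0 0 0 1]
det M = 1; M⁻¹ = [4/13 -3/5 48/65 0; -3/13 -4/5 -36/65 0; 12/13 0 -5/13 0; 0 0 0 1]
M⁻¹ · (-4/13, -3, 58/13)ᵀ = (5, 0, -2)ᵀ

p = (5, 0, -2)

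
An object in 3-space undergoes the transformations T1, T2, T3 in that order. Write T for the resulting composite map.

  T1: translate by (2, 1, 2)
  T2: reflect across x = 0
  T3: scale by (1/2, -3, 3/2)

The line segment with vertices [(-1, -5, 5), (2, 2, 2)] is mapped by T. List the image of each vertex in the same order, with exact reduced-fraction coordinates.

T1 translate by (2, 1, 2): (-1, -5, 5) → (1, -4, 7); (2, 2, 2) → (4, 3, 4)
T2 reflect across x = 0: (1, -4, 7) → (-1, -4, 7); (4, 3, 4) → (-4, 3, 4)
T3 scale by (1/2, -3, 3/2): (-1, -4, 7) → (-1/2, 12, 21/2); (-4, 3, 4) → (-2, -9, 6)

image vertices: (-1/2, 12, 21/2), (-2, -9, 6)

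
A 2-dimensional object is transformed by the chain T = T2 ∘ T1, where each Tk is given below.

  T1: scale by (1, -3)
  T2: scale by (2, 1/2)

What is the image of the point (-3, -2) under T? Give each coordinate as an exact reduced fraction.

T(p) = (-6, 3)

T1 scale by (1, -3): (-3, -2) → (-3, 6)
T2 scale by (2, 1/2): (-3, 6) → (-6, 3)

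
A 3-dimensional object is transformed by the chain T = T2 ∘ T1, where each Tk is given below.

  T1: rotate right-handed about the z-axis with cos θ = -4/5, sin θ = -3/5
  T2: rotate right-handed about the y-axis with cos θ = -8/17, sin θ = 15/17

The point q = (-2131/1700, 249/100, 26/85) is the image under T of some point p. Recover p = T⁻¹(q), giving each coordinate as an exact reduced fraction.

T1 = [-4/5 3/5 0 0; -3/5 -4/5 0 0; 0 0 1 0; 0 0 0 1]
T2·T1 = [32/85 -24/85 15/17 0; -3/5 -4/5 0 0; 12/17 -9/17 -8/17 0; 0 0 0 1]
det M = 1; M⁻¹ = [32/85 -3/5 12/17 0; -24/85 -4/5 -9/17 0; 15/17 0 -8/17 0; 0 0 0 1]
M⁻¹ · (-2131/1700, 249/100, 26/85)ᵀ = (-7/4, -9/5, -5/4)ᵀ

p = (-7/4, -9/5, -5/4)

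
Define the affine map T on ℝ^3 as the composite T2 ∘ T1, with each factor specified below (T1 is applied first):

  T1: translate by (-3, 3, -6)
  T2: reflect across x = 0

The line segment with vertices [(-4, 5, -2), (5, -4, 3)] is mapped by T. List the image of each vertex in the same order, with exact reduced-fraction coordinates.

T1 translate by (-3, 3, -6): (-4, 5, -2) → (-7, 8, -8); (5, -4, 3) → (2, -1, -3)
T2 reflect across x = 0: (-7, 8, -8) → (7, 8, -8); (2, -1, -3) → (-2, -1, -3)

image vertices: (7, 8, -8), (-2, -1, -3)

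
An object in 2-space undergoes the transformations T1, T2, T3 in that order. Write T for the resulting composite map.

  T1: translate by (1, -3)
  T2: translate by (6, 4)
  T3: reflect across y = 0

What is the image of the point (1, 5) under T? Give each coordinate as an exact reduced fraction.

T1 translate by (1, -3): (1, 5) → (2, 2)
T2 translate by (6, 4): (2, 2) → (8, 6)
T3 reflect across y = 0: (8, 6) → (8, -6)

T(p) = (8, -6)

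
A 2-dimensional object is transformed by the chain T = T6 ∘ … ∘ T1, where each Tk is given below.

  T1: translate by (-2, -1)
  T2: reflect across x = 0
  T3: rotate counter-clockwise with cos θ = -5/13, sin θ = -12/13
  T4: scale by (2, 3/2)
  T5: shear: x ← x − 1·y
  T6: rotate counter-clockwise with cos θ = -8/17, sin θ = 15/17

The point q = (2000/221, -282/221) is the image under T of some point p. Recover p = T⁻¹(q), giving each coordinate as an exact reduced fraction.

T1 = [1 0 -2; 0 1 -1; 0 0 1]
T2·T1 = [-1 0 2; 0 1 -1; 0 0 1]
T3·…·T1 = [5/13 12/13 -22/13; 12/13 -5/13 -19/13; 0 0 1]
T4·…·T1 = [10/13 24/13 -44/13; 18/13 -15/26 -57/26; 0 0 1]
T5·…·T1 = [-8/13 63/26 -31/26; 18/13 -15/26 -57/26; 0 0 1]
T6·…·T1 = [-206/221 -279/442 1103/442; -264/221 1065/442 -9/442; 0 0 1]
det M = -3; M⁻¹ = [-355/442 -93/442 2; -88/221 206/663 1; 0 0 1]
M⁻¹ · (2000/221, -282/221)ᵀ = (-5, -3)ᵀ

p = (-5, -3)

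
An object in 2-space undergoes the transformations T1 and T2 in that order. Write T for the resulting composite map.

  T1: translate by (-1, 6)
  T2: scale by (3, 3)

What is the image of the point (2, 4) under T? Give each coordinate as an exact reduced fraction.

T(p) = (3, 30)

T1 translate by (-1, 6): (2, 4) → (1, 10)
T2 scale by (3, 3): (1, 10) → (3, 30)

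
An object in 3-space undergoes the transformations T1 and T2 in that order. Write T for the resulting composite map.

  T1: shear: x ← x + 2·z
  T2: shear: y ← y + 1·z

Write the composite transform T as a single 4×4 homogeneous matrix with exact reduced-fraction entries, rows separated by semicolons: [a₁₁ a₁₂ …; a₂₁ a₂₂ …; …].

T = [1 0 2 0; 0 1 1 0; 0 0 1 0; 0 0 0 1]

T1 = [1 0 2 0; 0 1 0 0; 0 0 1 0; 0 0 0 1]
T2·T1 = [1 0 2 0; 0 1 1 0; 0 0 1 0; 0 0 0 1]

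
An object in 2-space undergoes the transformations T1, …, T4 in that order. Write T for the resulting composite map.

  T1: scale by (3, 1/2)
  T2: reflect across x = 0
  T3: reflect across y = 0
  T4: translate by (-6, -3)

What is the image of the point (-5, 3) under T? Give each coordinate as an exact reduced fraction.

T1 scale by (3, 1/2): (-5, 3) → (-15, 3/2)
T2 reflect across x = 0: (-15, 3/2) → (15, 3/2)
T3 reflect across y = 0: (15, 3/2) → (15, -3/2)
T4 translate by (-6, -3): (15, -3/2) → (9, -9/2)

T(p) = (9, -9/2)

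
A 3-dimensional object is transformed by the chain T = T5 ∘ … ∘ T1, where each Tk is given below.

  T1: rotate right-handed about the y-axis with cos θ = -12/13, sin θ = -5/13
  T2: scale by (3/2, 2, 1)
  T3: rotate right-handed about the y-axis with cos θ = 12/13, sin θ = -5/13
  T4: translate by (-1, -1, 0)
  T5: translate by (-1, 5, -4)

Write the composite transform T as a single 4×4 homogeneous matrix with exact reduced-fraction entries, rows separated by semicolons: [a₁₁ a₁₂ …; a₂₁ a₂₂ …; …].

T = [-241/169 0 -30/169 -2; 0 2 0 4; -30/169 0 -363/338 -4; 0 0 0 1]

T1 = [-12/13 0 -5/13 0; 0 1 0 0; 5/13 0 -12/13 0; 0 0 0 1]
T2·T1 = [-18/13 0 -15/26 0; 0 2 0 0; 5/13 0 -12/13 0; 0 0 0 1]
T3·…·T1 = [-241/169 0 -30/169 0; 0 2 0 0; -30/169 0 -363/338 0; 0 0 0 1]
T4·…·T1 = [-241/169 0 -30/169 -1; 0 2 0 -1; -30/169 0 -363/338 0; 0 0 0 1]
T5·…·T1 = [-241/169 0 -30/169 -2; 0 2 0 4; -30/169 0 -363/338 -4; 0 0 0 1]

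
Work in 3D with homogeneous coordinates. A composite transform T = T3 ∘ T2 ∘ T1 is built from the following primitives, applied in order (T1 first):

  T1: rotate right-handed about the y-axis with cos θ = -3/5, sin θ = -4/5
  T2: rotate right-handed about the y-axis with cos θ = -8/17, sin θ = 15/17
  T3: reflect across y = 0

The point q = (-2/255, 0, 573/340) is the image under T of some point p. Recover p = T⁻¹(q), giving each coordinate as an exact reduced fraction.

p = (1/4, 0, 5/3)

T1 = [-3/5 0 -4/5 0; 0 1 0 0; 4/5 0 -3/5 0; 0 0 0 1]
T2·T1 = [84/85 0 -13/85 0; 0 1 0 0; 13/85 0 84/85 0; 0 0 0 1]
T3·…·T1 = [84/85 0 -13/85 0; 0 -1 0 0; 13/85 0 84/85 0; 0 0 0 1]
det M = -1; M⁻¹ = [84/85 0 13/85 0; 0 -1 0 0; -13/85 0 84/85 0; 0 0 0 1]
M⁻¹ · (-2/255, 0, 573/340)ᵀ = (1/4, 0, 5/3)ᵀ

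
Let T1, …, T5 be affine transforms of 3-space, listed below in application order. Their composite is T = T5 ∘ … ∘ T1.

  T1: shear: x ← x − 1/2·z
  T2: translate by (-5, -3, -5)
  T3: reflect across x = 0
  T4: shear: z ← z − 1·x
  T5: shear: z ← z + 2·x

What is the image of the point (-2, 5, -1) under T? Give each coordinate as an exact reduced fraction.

T1 shear: x ← x − 1/2·z: (-2, 5, -1) → (-3/2, 5, -1)
T2 translate by (-5, -3, -5): (-3/2, 5, -1) → (-13/2, 2, -6)
T3 reflect across x = 0: (-13/2, 2, -6) → (13/2, 2, -6)
T4 shear: z ← z − 1·x: (13/2, 2, -6) → (13/2, 2, -25/2)
T5 shear: z ← z + 2·x: (13/2, 2, -25/2) → (13/2, 2, 1/2)

T(p) = (13/2, 2, 1/2)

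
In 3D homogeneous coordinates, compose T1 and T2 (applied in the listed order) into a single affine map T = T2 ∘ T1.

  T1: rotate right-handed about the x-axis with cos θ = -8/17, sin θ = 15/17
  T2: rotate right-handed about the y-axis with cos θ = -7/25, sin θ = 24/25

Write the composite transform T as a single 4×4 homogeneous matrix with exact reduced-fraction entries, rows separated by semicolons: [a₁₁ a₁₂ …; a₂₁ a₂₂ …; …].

T1 = [1 0 0 0; 0 -8/17 -15/17 0; 0 15/17 -8/17 0; 0 0 0 1]
T2·T1 = [-7/25 72/85 -192/425 0; 0 -8/17 -15/17 0; -24/25 -21/85 56/425 0; 0 0 0 1]

T = [-7/25 72/85 -192/425 0; 0 -8/17 -15/17 0; -24/25 -21/85 56/425 0; 0 0 0 1]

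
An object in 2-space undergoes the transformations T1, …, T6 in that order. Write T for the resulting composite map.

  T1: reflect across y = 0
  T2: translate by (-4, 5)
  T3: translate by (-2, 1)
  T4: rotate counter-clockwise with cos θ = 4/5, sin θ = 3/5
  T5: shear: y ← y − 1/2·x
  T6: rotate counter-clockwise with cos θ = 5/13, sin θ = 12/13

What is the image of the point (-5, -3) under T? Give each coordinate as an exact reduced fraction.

T1 reflect across y = 0: (-5, -3) → (-5, 3)
T2 translate by (-4, 5): (-5, 3) → (-9, 8)
T3 translate by (-2, 1): (-9, 8) → (-11, 9)
T4 rotate counter-clockwise with cos θ = 4/5, sin θ = 3/5: (-11, 9) → (-71/5, 3/5)
T5 shear: y ← y − 1/2·x: (-71/5, 3/5) → (-71/5, 77/10)
T6 rotate counter-clockwise with cos θ = 5/13, sin θ = 12/13: (-71/5, 77/10) → (-817/65, -1319/130)

T(p) = (-817/65, -1319/130)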